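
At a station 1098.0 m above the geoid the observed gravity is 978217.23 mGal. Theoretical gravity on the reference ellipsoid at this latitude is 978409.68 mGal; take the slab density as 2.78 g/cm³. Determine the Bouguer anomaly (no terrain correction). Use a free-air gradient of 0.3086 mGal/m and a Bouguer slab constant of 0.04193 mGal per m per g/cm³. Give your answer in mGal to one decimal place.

18.4

Free-air correction = 0.3086 × 1098.0 = 338.84 mGal
Free-air anomaly = 978217.23 − 978409.68 + (338.84) = 146.39 mGal
Bouguer slab correction = 0.04193 × 2.78 × 1098.0 = 127.99 mGal
Simple Bouguer anomaly = 146.39 − (127.99) = 18.40 mGal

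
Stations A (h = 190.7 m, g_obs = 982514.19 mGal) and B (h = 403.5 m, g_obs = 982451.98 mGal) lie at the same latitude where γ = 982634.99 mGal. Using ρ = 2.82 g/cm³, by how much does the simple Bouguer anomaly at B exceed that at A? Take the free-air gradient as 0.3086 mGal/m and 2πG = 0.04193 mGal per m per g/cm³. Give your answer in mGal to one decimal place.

-21.7

Δg_SB(A) = 982514.19 − 982634.99 + 0.3086×190.7 − 0.04193×2.82×190.7 = -84.50 mGal
Δg_SB(B) = 982451.98 − 982634.99 + 0.3086×403.5 − 0.04193×2.82×403.5 = -106.20 mGal
Difference = -106.20 − (-84.50) = -21.70 mGal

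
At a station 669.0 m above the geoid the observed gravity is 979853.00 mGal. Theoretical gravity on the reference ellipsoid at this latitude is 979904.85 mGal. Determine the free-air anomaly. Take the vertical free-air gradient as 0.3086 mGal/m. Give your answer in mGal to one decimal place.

Free-air correction = 0.3086 × 669.0 = 206.45 mGal
Free-air anomaly = 979853.00 − 979904.85 + (206.45) = 154.60 mGal

154.6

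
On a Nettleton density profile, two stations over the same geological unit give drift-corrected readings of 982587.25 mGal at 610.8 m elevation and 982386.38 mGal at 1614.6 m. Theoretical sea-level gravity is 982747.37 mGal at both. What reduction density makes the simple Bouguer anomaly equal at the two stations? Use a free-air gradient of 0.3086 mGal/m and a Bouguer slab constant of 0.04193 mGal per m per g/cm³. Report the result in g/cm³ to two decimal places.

Δg_obs = 982386.38 − 982587.25 = -200.87 mGal over Δh = 1614.6 − 610.8 = 1003.8 m
Equal Bouguer anomalies ⇒ Δg_obs + (0.3086 − 0.04193ρ)·Δh = 0
0.3086 − 0.04193ρ = −Δg_obs/Δh = 0.20011
ρ = (0.3086 − 0.20011) / 0.04193 = 2.59 g/cm³

2.59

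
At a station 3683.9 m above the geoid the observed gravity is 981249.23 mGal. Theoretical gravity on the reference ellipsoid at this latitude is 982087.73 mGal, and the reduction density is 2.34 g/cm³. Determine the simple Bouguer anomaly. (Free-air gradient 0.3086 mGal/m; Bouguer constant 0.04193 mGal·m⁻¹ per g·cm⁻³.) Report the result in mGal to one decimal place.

-63.1

Free-air correction = 0.3086 × 3683.9 = 1136.85 mGal
Free-air anomaly = 981249.23 − 982087.73 + (1136.85) = 298.35 mGal
Bouguer slab correction = 0.04193 × 2.34 × 3683.9 = 361.45 mGal
Simple Bouguer anomaly = 298.35 − (361.45) = -63.10 mGal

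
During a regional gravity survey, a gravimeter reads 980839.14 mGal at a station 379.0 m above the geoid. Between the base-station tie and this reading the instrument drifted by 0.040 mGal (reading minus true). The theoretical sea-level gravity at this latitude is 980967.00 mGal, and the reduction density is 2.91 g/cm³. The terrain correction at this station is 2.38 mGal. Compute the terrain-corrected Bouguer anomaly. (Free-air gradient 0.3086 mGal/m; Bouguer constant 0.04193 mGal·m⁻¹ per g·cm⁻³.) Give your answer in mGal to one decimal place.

Drift-corrected reading = 980839.14 − (0.040) = 980839.100 mGal
Free-air correction = 0.3086 × 379.0 = 116.96 mGal
Free-air anomaly = 980839.100 − 980967.00 + (116.96) = -10.940 mGal
Bouguer slab correction = 0.04193 × 2.91 × 379.0 = 46.24 mGal
Simple Bouguer anomaly = -10.940 − (46.24) = -57.180 mGal
Complete Bouguer anomaly = -57.180 + 2.38 = -54.800 mGal

-54.8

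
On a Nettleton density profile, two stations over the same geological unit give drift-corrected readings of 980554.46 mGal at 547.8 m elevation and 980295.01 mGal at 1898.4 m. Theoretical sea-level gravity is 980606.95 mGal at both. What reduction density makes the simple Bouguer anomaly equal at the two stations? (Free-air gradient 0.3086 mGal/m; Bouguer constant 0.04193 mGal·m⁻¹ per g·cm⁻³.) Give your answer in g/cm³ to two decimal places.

Δg_obs = 980295.01 − 980554.46 = -259.45 mGal over Δh = 1898.4 − 547.8 = 1350.6 m
Equal Bouguer anomalies ⇒ Δg_obs + (0.3086 − 0.04193ρ)·Δh = 0
0.3086 − 0.04193ρ = −Δg_obs/Δh = 0.19210
ρ = (0.3086 − 0.19210) / 0.04193 = 2.78 g/cm³

2.78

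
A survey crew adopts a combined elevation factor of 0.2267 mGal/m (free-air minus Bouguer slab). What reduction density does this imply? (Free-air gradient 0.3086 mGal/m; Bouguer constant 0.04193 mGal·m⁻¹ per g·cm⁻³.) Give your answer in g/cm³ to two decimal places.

1.95

0.2267 = 0.3086 − 0.04193 × ρ
ρ = (0.3086 − 0.2267) / 0.04193 = 1.95 g/cm³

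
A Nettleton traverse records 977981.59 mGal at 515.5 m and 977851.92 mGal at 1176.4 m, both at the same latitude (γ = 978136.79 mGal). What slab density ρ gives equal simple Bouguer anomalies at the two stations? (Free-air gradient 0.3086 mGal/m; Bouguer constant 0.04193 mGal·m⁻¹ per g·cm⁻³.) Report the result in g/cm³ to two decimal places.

Δg_obs = 977851.92 − 977981.59 = -129.67 mGal over Δh = 1176.4 − 515.5 = 660.9 m
Equal Bouguer anomalies ⇒ Δg_obs + (0.3086 − 0.04193ρ)·Δh = 0
0.3086 − 0.04193ρ = −Δg_obs/Δh = 0.19620
ρ = (0.3086 − 0.19620) / 0.04193 = 2.68 g/cm³

2.68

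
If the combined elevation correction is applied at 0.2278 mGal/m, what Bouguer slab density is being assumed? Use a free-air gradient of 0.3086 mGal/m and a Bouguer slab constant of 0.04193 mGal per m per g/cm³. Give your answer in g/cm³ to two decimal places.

1.93

0.2278 = 0.3086 − 0.04193 × ρ
ρ = (0.3086 − 0.2278) / 0.04193 = 1.93 g/cm³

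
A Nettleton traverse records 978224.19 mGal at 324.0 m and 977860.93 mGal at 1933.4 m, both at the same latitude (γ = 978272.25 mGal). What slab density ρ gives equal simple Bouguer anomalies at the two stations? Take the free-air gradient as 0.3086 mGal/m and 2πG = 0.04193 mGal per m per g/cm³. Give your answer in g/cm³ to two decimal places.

1.98

Δg_obs = 977860.93 − 978224.19 = -363.26 mGal over Δh = 1933.4 − 324.0 = 1609.4 m
Equal Bouguer anomalies ⇒ Δg_obs + (0.3086 − 0.04193ρ)·Δh = 0
0.3086 − 0.04193ρ = −Δg_obs/Δh = 0.22571
ρ = (0.3086 − 0.22571) / 0.04193 = 1.98 g/cm³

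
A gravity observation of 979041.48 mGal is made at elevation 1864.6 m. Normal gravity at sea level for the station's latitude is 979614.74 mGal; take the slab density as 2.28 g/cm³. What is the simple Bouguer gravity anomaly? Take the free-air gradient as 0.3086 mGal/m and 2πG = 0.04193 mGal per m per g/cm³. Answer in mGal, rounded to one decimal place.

-176.1

Free-air correction = 0.3086 × 1864.6 = 575.42 mGal
Free-air anomaly = 979041.48 − 979614.74 + (575.42) = 2.16 mGal
Bouguer slab correction = 0.04193 × 2.28 × 1864.6 = 178.26 mGal
Simple Bouguer anomaly = 2.16 − (178.26) = -176.10 mGal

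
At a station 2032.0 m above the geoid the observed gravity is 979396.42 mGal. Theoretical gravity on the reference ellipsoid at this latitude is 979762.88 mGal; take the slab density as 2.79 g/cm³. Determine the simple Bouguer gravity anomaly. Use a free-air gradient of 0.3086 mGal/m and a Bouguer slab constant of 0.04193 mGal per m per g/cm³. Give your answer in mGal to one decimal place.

22.9

Free-air correction = 0.3086 × 2032.0 = 627.08 mGal
Free-air anomaly = 979396.42 − 979762.88 + (627.08) = 260.62 mGal
Bouguer slab correction = 0.04193 × 2.79 × 2032.0 = 237.71 mGal
Simple Bouguer anomaly = 260.62 − (237.71) = 22.91 mGal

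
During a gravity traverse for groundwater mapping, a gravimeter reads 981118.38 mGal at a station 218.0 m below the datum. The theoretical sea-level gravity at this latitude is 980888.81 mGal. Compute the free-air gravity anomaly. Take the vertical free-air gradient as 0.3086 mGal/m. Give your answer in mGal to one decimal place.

Free-air correction = 0.3086 × -218.0 = -67.27 mGal
Free-air anomaly = 981118.38 − 980888.81 + (-67.27) = 162.30 mGal

162.3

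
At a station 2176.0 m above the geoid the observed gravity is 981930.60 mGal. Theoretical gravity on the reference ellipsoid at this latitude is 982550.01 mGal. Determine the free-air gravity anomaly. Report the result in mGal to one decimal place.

52.1

Free-air correction = 0.3086 × 2176.0 = 671.51 mGal
Free-air anomaly = 981930.60 − 982550.01 + (671.51) = 52.10 mGal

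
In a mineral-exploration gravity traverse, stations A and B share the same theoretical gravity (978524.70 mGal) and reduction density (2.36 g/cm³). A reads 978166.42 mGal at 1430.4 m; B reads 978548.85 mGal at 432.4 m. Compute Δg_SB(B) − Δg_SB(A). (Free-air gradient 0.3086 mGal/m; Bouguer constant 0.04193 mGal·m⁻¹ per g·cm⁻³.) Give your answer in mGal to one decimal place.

173.2

Δg_SB(A) = 978166.42 − 978524.70 + 0.3086×1430.4 − 0.04193×2.36×1430.4 = -58.40 mGal
Δg_SB(B) = 978548.85 − 978524.70 + 0.3086×432.4 − 0.04193×2.36×432.4 = 114.80 mGal
Difference = 114.80 − (-58.40) = 173.20 mGal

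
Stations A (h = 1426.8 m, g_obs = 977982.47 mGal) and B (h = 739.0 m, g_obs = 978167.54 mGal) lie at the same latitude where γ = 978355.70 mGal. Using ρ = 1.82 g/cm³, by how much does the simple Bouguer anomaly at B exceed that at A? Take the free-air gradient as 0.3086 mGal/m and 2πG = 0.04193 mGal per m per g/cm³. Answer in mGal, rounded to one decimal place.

25.3

Δg_SB(A) = 977982.47 − 978355.70 + 0.3086×1426.8 − 0.04193×1.82×1426.8 = -41.80 mGal
Δg_SB(B) = 978167.54 − 978355.70 + 0.3086×739.0 − 0.04193×1.82×739.0 = -16.50 mGal
Difference = -16.50 − (-41.80) = 25.30 mGal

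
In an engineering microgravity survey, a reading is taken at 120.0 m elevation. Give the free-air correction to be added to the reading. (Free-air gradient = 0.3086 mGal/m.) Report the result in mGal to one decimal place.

Free-air correction = 0.3086 × 120.0 = 37.0 mGal

37.0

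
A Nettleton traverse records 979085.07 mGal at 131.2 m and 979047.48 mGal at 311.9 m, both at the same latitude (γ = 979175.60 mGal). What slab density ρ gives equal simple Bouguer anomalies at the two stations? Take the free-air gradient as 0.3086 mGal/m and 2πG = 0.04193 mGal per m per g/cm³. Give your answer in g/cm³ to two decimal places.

Δg_obs = 979047.48 − 979085.07 = -37.59 mGal over Δh = 311.9 − 131.2 = 180.7 m
Equal Bouguer anomalies ⇒ Δg_obs + (0.3086 − 0.04193ρ)·Δh = 0
0.3086 − 0.04193ρ = −Δg_obs/Δh = 0.20802
ρ = (0.3086 − 0.20802) / 0.04193 = 2.40 g/cm³

2.40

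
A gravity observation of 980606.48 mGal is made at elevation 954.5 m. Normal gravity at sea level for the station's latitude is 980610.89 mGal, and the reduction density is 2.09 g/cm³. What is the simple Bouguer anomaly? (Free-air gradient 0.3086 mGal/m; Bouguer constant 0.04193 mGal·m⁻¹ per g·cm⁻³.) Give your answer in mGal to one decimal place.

Free-air correction = 0.3086 × 954.5 = 294.56 mGal
Free-air anomaly = 980606.48 − 980610.89 + (294.56) = 290.15 mGal
Bouguer slab correction = 0.04193 × 2.09 × 954.5 = 83.65 mGal
Simple Bouguer anomaly = 290.15 − (83.65) = 206.50 mGal

206.5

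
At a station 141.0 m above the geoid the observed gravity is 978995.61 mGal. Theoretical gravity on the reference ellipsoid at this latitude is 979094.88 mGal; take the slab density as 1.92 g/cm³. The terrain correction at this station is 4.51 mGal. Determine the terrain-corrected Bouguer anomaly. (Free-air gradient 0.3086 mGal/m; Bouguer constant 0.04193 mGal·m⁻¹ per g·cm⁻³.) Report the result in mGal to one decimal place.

Free-air correction = 0.3086 × 141.0 = 43.51 mGal
Free-air anomaly = 978995.61 − 979094.88 + (43.51) = -55.76 mGal
Bouguer slab correction = 0.04193 × 1.92 × 141.0 = 11.35 mGal
Simple Bouguer anomaly = -55.76 − (11.35) = -67.11 mGal
Complete Bouguer anomaly = -67.11 + 4.51 = -62.60 mGal

-62.6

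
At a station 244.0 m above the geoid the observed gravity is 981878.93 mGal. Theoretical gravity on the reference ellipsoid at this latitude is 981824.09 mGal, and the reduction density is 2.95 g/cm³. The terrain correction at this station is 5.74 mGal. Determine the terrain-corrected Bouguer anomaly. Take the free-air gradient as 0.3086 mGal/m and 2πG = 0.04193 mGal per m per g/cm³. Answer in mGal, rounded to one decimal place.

Free-air correction = 0.3086 × 244.0 = 75.30 mGal
Free-air anomaly = 981878.93 − 981824.09 + (75.30) = 130.14 mGal
Bouguer slab correction = 0.04193 × 2.95 × 244.0 = 30.18 mGal
Simple Bouguer anomaly = 130.14 − (30.18) = 99.96 mGal
Complete Bouguer anomaly = 99.96 + 5.74 = 105.70 mGal

105.7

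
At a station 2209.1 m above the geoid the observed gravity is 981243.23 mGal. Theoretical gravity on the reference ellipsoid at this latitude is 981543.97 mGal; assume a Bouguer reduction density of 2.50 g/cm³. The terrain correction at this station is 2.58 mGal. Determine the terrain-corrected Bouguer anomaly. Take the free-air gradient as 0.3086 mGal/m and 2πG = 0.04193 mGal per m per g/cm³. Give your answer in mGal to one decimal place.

152.0

Free-air correction = 0.3086 × 2209.1 = 681.73 mGal
Free-air anomaly = 981243.23 − 981543.97 + (681.73) = 380.99 mGal
Bouguer slab correction = 0.04193 × 2.50 × 2209.1 = 231.57 mGal
Simple Bouguer anomaly = 380.99 − (231.57) = 149.42 mGal
Complete Bouguer anomaly = 149.42 + 2.58 = 152.00 mGal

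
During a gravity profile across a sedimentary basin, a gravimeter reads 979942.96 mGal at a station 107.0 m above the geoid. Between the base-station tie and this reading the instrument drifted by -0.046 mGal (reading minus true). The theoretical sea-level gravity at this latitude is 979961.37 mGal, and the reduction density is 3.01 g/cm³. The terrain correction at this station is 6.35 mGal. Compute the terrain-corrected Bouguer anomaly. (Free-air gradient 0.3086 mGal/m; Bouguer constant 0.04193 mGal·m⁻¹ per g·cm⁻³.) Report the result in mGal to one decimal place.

Drift-corrected reading = 979942.96 − (-0.046) = 979943.006 mGal
Free-air correction = 0.3086 × 107.0 = 33.02 mGal
Free-air anomaly = 979943.006 − 979961.37 + (33.02) = 14.656 mGal
Bouguer slab correction = 0.04193 × 3.01 × 107.0 = 13.50 mGal
Simple Bouguer anomaly = 14.656 − (13.50) = 1.156 mGal
Complete Bouguer anomaly = 1.156 + 6.35 = 7.506 mGal

7.5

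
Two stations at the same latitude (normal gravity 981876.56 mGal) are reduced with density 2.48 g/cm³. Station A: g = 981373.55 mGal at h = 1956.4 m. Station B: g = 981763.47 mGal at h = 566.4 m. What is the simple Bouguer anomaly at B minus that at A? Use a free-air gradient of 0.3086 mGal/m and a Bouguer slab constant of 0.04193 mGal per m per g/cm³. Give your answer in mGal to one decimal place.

Δg_SB(A) = 981373.55 − 981876.56 + 0.3086×1956.4 − 0.04193×2.48×1956.4 = -102.70 mGal
Δg_SB(B) = 981763.47 − 981876.56 + 0.3086×566.4 − 0.04193×2.48×566.4 = 2.80 mGal
Difference = 2.80 − (-102.70) = 105.50 mGal

105.5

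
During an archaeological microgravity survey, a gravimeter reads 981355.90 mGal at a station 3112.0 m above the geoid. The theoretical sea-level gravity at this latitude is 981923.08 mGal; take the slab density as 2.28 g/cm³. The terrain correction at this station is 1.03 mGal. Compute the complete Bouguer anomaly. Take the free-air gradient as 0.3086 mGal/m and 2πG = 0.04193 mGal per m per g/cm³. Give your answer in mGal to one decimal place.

96.7

Free-air correction = 0.3086 × 3112.0 = 960.36 mGal
Free-air anomaly = 981355.90 − 981923.08 + (960.36) = 393.18 mGal
Bouguer slab correction = 0.04193 × 2.28 × 3112.0 = 297.51 mGal
Simple Bouguer anomaly = 393.18 − (297.51) = 95.67 mGal
Complete Bouguer anomaly = 95.67 + 1.03 = 96.70 mGal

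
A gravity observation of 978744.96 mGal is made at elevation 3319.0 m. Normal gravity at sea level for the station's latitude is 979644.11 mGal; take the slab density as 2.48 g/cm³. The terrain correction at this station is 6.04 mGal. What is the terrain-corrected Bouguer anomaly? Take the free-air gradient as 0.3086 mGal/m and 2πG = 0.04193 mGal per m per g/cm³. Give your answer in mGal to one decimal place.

Free-air correction = 0.3086 × 3319.0 = 1024.24 mGal
Free-air anomaly = 978744.96 − 979644.11 + (1024.24) = 125.09 mGal
Bouguer slab correction = 0.04193 × 2.48 × 3319.0 = 345.13 mGal
Simple Bouguer anomaly = 125.09 − (345.13) = -220.04 mGal
Complete Bouguer anomaly = -220.04 + 6.04 = -214.00 mGal

-214.0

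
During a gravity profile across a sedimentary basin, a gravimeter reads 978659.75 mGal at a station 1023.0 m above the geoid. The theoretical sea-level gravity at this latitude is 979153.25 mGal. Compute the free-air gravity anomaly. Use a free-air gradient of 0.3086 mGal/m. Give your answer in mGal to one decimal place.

Free-air correction = 0.3086 × 1023.0 = 315.70 mGal
Free-air anomaly = 978659.75 − 979153.25 + (315.70) = -177.80 mGal

-177.8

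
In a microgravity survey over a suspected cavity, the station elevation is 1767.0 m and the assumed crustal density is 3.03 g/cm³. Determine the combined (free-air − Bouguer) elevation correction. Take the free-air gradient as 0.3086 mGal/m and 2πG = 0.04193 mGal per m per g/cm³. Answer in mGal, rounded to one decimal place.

Combined gradient = 0.3086 − 0.04193 × 3.03 = 0.1815521 mGal/m
Combined elevation correction = 0.1815521 × 1767.0 = 320.8 mGal

320.8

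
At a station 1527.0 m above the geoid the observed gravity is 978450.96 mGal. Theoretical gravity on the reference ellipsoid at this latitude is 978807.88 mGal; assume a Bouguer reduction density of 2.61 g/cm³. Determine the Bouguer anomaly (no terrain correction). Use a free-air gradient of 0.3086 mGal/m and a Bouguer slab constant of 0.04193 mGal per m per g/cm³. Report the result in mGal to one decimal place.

Free-air correction = 0.3086 × 1527.0 = 471.23 mGal
Free-air anomaly = 978450.96 − 978807.88 + (471.23) = 114.31 mGal
Bouguer slab correction = 0.04193 × 2.61 × 1527.0 = 167.11 mGal
Simple Bouguer anomaly = 114.31 − (167.11) = -52.80 mGal

-52.8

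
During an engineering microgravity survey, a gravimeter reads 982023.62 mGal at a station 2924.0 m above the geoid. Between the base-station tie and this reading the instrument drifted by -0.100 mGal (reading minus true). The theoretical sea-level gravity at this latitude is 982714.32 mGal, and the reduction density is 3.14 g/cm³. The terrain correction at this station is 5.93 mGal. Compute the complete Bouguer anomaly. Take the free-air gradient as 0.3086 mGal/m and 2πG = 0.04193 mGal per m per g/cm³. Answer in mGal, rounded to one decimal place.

Drift-corrected reading = 982023.62 − (-0.100) = 982023.720 mGal
Free-air correction = 0.3086 × 2924.0 = 902.35 mGal
Free-air anomaly = 982023.720 − 982714.32 + (902.35) = 211.750 mGal
Bouguer slab correction = 0.04193 × 3.14 × 2924.0 = 384.97 mGal
Simple Bouguer anomaly = 211.750 − (384.97) = -173.220 mGal
Complete Bouguer anomaly = -173.220 + 5.93 = -167.290 mGal

-167.3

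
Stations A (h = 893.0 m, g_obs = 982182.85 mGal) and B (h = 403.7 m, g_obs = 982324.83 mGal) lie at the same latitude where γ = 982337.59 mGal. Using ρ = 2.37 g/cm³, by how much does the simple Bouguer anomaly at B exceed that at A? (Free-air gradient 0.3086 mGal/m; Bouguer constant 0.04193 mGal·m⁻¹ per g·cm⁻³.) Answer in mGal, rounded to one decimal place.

Δg_SB(A) = 982182.85 − 982337.59 + 0.3086×893.0 − 0.04193×2.37×893.0 = 32.10 mGal
Δg_SB(B) = 982324.83 − 982337.59 + 0.3086×403.7 − 0.04193×2.37×403.7 = 71.70 mGal
Difference = 71.70 − (32.10) = 39.60 mGal

39.6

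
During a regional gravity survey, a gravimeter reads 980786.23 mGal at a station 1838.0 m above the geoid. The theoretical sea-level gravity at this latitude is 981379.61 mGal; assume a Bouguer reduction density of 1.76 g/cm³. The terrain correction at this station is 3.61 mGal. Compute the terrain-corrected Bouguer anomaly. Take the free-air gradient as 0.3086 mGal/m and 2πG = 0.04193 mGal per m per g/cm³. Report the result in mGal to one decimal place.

-158.2

Free-air correction = 0.3086 × 1838.0 = 567.21 mGal
Free-air anomaly = 980786.23 − 981379.61 + (567.21) = -26.17 mGal
Bouguer slab correction = 0.04193 × 1.76 × 1838.0 = 135.64 mGal
Simple Bouguer anomaly = -26.17 − (135.64) = -161.81 mGal
Complete Bouguer anomaly = -161.81 + 3.61 = -158.20 mGal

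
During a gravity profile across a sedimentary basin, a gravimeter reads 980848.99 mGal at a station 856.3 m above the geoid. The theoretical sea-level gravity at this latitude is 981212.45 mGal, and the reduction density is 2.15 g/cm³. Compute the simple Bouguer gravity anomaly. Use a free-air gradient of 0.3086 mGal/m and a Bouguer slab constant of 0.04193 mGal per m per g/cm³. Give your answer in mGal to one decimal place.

-176.4

Free-air correction = 0.3086 × 856.3 = 264.25 mGal
Free-air anomaly = 980848.99 − 981212.45 + (264.25) = -99.21 mGal
Bouguer slab correction = 0.04193 × 2.15 × 856.3 = 77.20 mGal
Simple Bouguer anomaly = -99.21 − (77.20) = -176.41 mGal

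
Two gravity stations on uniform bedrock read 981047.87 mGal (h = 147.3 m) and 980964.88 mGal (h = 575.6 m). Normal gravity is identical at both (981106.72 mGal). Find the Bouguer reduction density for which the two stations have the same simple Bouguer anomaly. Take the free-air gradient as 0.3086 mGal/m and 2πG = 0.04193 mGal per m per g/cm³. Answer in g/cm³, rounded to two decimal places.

2.74

Δg_obs = 980964.88 − 981047.87 = -82.99 mGal over Δh = 575.6 − 147.3 = 428.3 m
Equal Bouguer anomalies ⇒ Δg_obs + (0.3086 − 0.04193ρ)·Δh = 0
0.3086 − 0.04193ρ = −Δg_obs/Δh = 0.19377
ρ = (0.3086 − 0.19377) / 0.04193 = 2.74 g/cm³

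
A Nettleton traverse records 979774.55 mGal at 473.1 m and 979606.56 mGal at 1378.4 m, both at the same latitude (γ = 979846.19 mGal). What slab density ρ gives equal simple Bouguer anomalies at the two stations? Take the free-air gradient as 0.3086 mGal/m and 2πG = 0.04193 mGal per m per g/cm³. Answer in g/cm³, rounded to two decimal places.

Δg_obs = 979606.56 − 979774.55 = -167.99 mGal over Δh = 1378.4 − 473.1 = 905.3 m
Equal Bouguer anomalies ⇒ Δg_obs + (0.3086 − 0.04193ρ)·Δh = 0
0.3086 − 0.04193ρ = −Δg_obs/Δh = 0.18556
ρ = (0.3086 − 0.18556) / 0.04193 = 2.93 g/cm³

2.93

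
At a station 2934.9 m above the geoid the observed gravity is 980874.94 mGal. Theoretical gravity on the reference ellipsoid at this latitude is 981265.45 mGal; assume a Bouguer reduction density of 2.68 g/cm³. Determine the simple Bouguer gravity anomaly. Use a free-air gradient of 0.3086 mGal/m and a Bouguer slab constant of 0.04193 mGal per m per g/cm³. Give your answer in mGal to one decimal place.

185.4

Free-air correction = 0.3086 × 2934.9 = 905.71 mGal
Free-air anomaly = 980874.94 − 981265.45 + (905.71) = 515.20 mGal
Bouguer slab correction = 0.04193 × 2.68 × 2934.9 = 329.80 mGal
Simple Bouguer anomaly = 515.20 − (329.80) = 185.40 mGal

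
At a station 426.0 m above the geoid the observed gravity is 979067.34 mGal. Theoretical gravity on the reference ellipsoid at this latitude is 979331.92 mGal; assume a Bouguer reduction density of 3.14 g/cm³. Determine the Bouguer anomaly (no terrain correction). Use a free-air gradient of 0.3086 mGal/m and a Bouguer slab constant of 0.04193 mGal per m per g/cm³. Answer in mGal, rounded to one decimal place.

-189.2

Free-air correction = 0.3086 × 426.0 = 131.46 mGal
Free-air anomaly = 979067.34 − 979331.92 + (131.46) = -133.12 mGal
Bouguer slab correction = 0.04193 × 3.14 × 426.0 = 56.09 mGal
Simple Bouguer anomaly = -133.12 − (56.09) = -189.21 mGal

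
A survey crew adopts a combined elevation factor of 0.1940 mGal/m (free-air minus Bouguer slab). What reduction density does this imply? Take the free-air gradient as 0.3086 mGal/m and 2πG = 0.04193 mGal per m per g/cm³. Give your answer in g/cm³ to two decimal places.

2.73

0.1940 = 0.3086 − 0.04193 × ρ
ρ = (0.3086 − 0.1940) / 0.04193 = 2.73 g/cm³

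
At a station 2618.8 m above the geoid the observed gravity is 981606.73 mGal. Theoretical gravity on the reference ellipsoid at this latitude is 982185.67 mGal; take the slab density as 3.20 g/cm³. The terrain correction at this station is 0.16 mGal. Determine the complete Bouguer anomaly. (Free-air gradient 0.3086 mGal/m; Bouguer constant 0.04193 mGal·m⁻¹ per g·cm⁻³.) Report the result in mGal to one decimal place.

-122.0

Free-air correction = 0.3086 × 2618.8 = 808.16 mGal
Free-air anomaly = 981606.73 − 982185.67 + (808.16) = 229.22 mGal
Bouguer slab correction = 0.04193 × 3.20 × 2618.8 = 351.38 mGal
Simple Bouguer anomaly = 229.22 − (351.38) = -122.16 mGal
Complete Bouguer anomaly = -122.16 + 0.16 = -122.00 mGal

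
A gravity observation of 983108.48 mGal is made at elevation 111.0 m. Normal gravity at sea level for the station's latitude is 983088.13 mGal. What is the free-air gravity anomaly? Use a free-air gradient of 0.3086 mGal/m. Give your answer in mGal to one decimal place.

Free-air correction = 0.3086 × 111.0 = 34.25 mGal
Free-air anomaly = 983108.48 − 983088.13 + (34.25) = 54.60 mGal

54.6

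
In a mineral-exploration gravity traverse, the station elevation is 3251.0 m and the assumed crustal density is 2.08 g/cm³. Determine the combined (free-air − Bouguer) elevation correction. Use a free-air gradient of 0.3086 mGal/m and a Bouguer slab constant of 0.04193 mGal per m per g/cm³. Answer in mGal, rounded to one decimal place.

719.7

Combined gradient = 0.3086 − 0.04193 × 2.08 = 0.2213856 mGal/m
Combined elevation correction = 0.2213856 × 3251.0 = 719.7 mGal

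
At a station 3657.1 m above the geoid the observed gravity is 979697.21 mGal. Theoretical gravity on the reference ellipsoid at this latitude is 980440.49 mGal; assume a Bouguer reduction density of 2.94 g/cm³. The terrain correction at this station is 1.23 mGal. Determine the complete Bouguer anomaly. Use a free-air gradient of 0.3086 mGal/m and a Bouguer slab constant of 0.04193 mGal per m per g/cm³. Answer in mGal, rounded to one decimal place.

Free-air correction = 0.3086 × 3657.1 = 1128.58 mGal
Free-air anomaly = 979697.21 − 980440.49 + (1128.58) = 385.30 mGal
Bouguer slab correction = 0.04193 × 2.94 × 3657.1 = 450.83 mGal
Simple Bouguer anomaly = 385.30 − (450.83) = -65.53 mGal
Complete Bouguer anomaly = -65.53 + 1.23 = -64.30 mGal

-64.3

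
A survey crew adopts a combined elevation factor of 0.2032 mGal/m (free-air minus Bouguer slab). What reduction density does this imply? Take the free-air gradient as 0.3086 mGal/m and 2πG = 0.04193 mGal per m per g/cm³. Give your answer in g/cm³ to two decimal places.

2.51

0.2032 = 0.3086 − 0.04193 × ρ
ρ = (0.3086 − 0.2032) / 0.04193 = 2.51 g/cm³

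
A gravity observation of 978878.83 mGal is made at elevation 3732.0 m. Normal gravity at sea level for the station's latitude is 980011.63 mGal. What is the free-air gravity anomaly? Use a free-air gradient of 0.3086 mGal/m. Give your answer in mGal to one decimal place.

Free-air correction = 0.3086 × 3732.0 = 1151.70 mGal
Free-air anomaly = 978878.83 − 980011.63 + (1151.70) = 18.90 mGal

18.9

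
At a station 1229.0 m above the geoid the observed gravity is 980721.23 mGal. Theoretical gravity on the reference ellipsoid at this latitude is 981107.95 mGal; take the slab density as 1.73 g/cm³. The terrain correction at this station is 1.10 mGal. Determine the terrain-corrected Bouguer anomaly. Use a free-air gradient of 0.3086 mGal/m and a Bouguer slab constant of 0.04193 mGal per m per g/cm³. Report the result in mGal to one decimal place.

Free-air correction = 0.3086 × 1229.0 = 379.27 mGal
Free-air anomaly = 980721.23 − 981107.95 + (379.27) = -7.45 mGal
Bouguer slab correction = 0.04193 × 1.73 × 1229.0 = 89.15 mGal
Simple Bouguer anomaly = -7.45 − (89.15) = -96.60 mGal
Complete Bouguer anomaly = -96.60 + 1.10 = -95.50 mGal

-95.5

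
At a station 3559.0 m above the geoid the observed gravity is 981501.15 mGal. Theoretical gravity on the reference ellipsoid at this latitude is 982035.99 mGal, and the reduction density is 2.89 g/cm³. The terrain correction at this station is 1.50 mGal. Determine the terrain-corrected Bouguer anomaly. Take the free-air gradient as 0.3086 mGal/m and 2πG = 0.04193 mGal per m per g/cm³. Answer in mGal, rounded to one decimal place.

Free-air correction = 0.3086 × 3559.0 = 1098.31 mGal
Free-air anomaly = 981501.15 − 982035.99 + (1098.31) = 563.47 mGal
Bouguer slab correction = 0.04193 × 2.89 × 3559.0 = 431.27 mGal
Simple Bouguer anomaly = 563.47 − (431.27) = 132.20 mGal
Complete Bouguer anomaly = 132.20 + 1.50 = 133.70 mGal

133.7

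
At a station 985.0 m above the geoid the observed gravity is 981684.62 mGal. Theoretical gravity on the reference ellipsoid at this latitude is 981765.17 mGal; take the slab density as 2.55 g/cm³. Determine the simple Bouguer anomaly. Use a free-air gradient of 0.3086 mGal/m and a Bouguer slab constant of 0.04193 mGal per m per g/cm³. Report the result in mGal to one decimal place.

118.1

Free-air correction = 0.3086 × 985.0 = 303.97 mGal
Free-air anomaly = 981684.62 − 981765.17 + (303.97) = 223.42 mGal
Bouguer slab correction = 0.04193 × 2.55 × 985.0 = 105.32 mGal
Simple Bouguer anomaly = 223.42 − (105.32) = 118.10 mGal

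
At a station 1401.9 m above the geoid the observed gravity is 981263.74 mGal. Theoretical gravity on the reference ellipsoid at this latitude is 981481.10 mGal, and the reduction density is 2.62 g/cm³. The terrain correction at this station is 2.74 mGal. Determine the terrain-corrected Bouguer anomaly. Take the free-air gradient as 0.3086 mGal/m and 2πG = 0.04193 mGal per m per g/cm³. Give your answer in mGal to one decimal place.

Free-air correction = 0.3086 × 1401.9 = 432.63 mGal
Free-air anomaly = 981263.74 − 981481.10 + (432.63) = 215.27 mGal
Bouguer slab correction = 0.04193 × 2.62 × 1401.9 = 154.01 mGal
Simple Bouguer anomaly = 215.27 − (154.01) = 61.26 mGal
Complete Bouguer anomaly = 61.26 + 2.74 = 64.00 mGal

64.0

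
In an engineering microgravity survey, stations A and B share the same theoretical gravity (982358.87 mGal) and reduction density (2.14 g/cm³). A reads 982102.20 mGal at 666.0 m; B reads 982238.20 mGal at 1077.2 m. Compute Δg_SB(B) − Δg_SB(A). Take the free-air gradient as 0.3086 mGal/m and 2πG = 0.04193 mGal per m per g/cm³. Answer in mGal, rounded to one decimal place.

Δg_SB(A) = 982102.20 − 982358.87 + 0.3086×666.0 − 0.04193×2.14×666.0 = -110.90 mGal
Δg_SB(B) = 982238.20 − 982358.87 + 0.3086×1077.2 − 0.04193×2.14×1077.2 = 115.10 mGal
Difference = 115.10 − (-110.90) = 226.00 mGal

226.0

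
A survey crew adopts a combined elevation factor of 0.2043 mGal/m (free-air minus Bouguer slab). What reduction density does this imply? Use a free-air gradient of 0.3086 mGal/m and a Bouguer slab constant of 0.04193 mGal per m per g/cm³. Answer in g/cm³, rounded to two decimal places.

0.2043 = 0.3086 − 0.04193 × ρ
ρ = (0.3086 − 0.2043) / 0.04193 = 2.49 g/cm³

2.49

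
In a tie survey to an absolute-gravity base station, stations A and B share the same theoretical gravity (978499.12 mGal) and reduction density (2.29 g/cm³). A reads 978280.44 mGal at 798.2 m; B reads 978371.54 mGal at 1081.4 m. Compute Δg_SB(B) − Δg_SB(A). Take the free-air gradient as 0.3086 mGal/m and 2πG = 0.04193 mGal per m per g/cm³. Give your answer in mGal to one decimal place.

151.3

Δg_SB(A) = 978280.44 − 978499.12 + 0.3086×798.2 − 0.04193×2.29×798.2 = -49.00 mGal
Δg_SB(B) = 978371.54 − 978499.12 + 0.3086×1081.4 − 0.04193×2.29×1081.4 = 102.30 mGal
Difference = 102.30 − (-49.00) = 151.30 mGal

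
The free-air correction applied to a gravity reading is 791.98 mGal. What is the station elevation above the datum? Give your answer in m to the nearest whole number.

h = 791.98 / 0.3086 = 2566.36 m

2566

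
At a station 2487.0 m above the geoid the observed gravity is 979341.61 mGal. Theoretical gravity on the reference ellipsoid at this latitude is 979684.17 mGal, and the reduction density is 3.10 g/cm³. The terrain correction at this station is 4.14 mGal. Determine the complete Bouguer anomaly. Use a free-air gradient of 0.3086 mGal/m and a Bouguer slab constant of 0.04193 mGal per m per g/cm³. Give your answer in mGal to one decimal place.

Free-air correction = 0.3086 × 2487.0 = 767.49 mGal
Free-air anomaly = 979341.61 − 979684.17 + (767.49) = 424.93 mGal
Bouguer slab correction = 0.04193 × 3.10 × 2487.0 = 323.27 mGal
Simple Bouguer anomaly = 424.93 − (323.27) = 101.66 mGal
Complete Bouguer anomaly = 101.66 + 4.14 = 105.80 mGal

105.8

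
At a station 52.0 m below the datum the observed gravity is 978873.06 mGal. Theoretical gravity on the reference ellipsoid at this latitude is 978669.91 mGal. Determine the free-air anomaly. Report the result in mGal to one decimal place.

Free-air correction = 0.3086 × -52.0 = -16.05 mGal
Free-air anomaly = 978873.06 − 978669.91 + (-16.05) = 187.10 mGal

187.1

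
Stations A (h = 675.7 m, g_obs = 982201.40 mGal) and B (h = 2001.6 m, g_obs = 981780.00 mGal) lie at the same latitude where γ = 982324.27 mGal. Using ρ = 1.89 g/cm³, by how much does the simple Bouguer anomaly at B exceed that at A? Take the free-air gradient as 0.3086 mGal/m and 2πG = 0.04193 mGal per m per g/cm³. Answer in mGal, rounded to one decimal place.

-117.3

Δg_SB(A) = 982201.40 − 982324.27 + 0.3086×675.7 − 0.04193×1.89×675.7 = 32.10 mGal
Δg_SB(B) = 981780.00 − 982324.27 + 0.3086×2001.6 − 0.04193×1.89×2001.6 = -85.20 mGal
Difference = -85.20 − (32.10) = -117.30 mGal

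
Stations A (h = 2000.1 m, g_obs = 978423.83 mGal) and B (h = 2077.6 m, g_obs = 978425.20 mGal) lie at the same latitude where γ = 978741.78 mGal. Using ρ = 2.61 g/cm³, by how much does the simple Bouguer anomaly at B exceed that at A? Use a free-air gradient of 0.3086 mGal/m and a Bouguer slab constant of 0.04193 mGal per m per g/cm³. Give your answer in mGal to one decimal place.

Δg_SB(A) = 978423.83 − 978741.78 + 0.3086×2000.1 − 0.04193×2.61×2000.1 = 80.40 mGal
Δg_SB(B) = 978425.20 − 978741.78 + 0.3086×2077.6 − 0.04193×2.61×2077.6 = 97.20 mGal
Difference = 97.20 − (80.40) = 16.80 mGal

16.8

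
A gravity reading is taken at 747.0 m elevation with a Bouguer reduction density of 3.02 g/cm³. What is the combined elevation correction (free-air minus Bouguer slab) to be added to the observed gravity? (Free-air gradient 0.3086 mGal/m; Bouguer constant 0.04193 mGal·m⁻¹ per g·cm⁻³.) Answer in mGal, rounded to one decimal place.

Combined gradient = 0.3086 − 0.04193 × 3.02 = 0.1819714 mGal/m
Combined elevation correction = 0.1819714 × 747.0 = 135.9 mGal

135.9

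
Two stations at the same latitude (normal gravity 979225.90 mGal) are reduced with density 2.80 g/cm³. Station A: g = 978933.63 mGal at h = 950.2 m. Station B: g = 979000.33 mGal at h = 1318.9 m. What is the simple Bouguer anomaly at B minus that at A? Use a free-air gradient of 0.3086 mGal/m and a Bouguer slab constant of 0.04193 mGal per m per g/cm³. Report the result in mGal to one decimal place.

Δg_SB(A) = 978933.63 − 979225.90 + 0.3086×950.2 − 0.04193×2.80×950.2 = -110.60 mGal
Δg_SB(B) = 979000.33 − 979225.90 + 0.3086×1318.9 − 0.04193×2.80×1318.9 = 26.60 mGal
Difference = 26.60 − (-110.60) = 137.20 mGal

137.2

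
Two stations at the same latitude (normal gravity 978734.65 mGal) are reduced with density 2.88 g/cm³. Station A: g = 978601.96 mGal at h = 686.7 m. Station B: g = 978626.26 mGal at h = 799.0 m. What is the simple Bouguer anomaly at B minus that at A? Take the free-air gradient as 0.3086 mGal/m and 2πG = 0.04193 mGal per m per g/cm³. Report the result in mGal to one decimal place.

Δg_SB(A) = 978601.96 − 978734.65 + 0.3086×686.7 − 0.04193×2.88×686.7 = -3.70 mGal
Δg_SB(B) = 978626.26 − 978734.65 + 0.3086×799.0 − 0.04193×2.88×799.0 = 41.70 mGal
Difference = 41.70 − (-3.70) = 45.40 mGal

45.4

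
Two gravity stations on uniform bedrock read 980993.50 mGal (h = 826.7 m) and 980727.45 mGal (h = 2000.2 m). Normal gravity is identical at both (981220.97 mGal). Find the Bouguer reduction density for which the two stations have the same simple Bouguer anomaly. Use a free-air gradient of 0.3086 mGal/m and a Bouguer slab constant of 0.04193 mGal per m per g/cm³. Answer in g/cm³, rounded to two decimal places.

1.95

Δg_obs = 980727.45 − 980993.50 = -266.05 mGal over Δh = 2000.2 − 826.7 = 1173.5 m
Equal Bouguer anomalies ⇒ Δg_obs + (0.3086 − 0.04193ρ)·Δh = 0
0.3086 − 0.04193ρ = −Δg_obs/Δh = 0.22671
ρ = (0.3086 − 0.22671) / 0.04193 = 1.95 g/cm³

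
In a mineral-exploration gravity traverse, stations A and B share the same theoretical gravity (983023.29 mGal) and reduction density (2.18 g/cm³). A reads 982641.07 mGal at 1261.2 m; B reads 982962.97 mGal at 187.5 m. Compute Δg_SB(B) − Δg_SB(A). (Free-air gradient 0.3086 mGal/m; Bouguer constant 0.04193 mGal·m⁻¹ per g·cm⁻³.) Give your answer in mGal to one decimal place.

88.7

Δg_SB(A) = 982641.07 − 983023.29 + 0.3086×1261.2 − 0.04193×2.18×1261.2 = -108.30 mGal
Δg_SB(B) = 982962.97 − 983023.29 + 0.3086×187.5 − 0.04193×2.18×187.5 = -19.60 mGal
Difference = -19.60 − (-108.30) = 88.70 mGal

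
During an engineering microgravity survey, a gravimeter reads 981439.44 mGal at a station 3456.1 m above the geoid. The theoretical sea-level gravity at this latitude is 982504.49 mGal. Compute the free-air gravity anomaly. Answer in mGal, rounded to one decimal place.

Free-air correction = 0.3086 × 3456.1 = 1066.55 mGal
Free-air anomaly = 981439.44 − 982504.49 + (1066.55) = 1.50 mGal

1.5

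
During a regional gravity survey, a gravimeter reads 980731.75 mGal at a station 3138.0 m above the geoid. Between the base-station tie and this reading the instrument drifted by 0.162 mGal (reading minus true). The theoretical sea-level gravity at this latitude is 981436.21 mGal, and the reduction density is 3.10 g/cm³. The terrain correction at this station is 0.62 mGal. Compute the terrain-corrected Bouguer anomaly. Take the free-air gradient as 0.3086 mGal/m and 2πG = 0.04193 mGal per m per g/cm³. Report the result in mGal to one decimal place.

Drift-corrected reading = 980731.75 − (0.162) = 980731.588 mGal
Free-air correction = 0.3086 × 3138.0 = 968.39 mGal
Free-air anomaly = 980731.588 − 981436.21 + (968.39) = 263.768 mGal
Bouguer slab correction = 0.04193 × 3.10 × 3138.0 = 407.89 mGal
Simple Bouguer anomaly = 263.768 − (407.89) = -144.122 mGal
Complete Bouguer anomaly = -144.122 + 0.62 = -143.502 mGal

-143.5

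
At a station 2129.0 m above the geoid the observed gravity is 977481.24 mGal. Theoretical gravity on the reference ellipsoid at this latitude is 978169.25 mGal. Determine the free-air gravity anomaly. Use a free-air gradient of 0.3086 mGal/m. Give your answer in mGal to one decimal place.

-31.0

Free-air correction = 0.3086 × 2129.0 = 657.01 mGal
Free-air anomaly = 977481.24 − 978169.25 + (657.01) = -31.00 mGal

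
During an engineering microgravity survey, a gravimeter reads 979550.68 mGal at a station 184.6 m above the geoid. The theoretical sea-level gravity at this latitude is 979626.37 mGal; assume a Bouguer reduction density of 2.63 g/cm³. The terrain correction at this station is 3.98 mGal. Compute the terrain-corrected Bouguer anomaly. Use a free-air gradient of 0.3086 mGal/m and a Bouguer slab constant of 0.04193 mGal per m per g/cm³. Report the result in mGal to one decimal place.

Free-air correction = 0.3086 × 184.6 = 56.97 mGal
Free-air anomaly = 979550.68 − 979626.37 + (56.97) = -18.72 mGal
Bouguer slab correction = 0.04193 × 2.63 × 184.6 = 20.36 mGal
Simple Bouguer anomaly = -18.72 − (20.36) = -39.08 mGal
Complete Bouguer anomaly = -39.08 + 3.98 = -35.10 mGal

-35.1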